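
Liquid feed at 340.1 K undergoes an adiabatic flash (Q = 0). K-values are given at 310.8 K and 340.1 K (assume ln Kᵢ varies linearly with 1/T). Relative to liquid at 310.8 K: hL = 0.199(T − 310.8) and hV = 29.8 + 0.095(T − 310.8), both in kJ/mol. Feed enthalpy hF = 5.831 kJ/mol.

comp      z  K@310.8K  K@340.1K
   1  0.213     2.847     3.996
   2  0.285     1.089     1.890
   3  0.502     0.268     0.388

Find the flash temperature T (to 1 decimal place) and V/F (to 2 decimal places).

Adiabatic flash: solve Rachford–Rice at each trial T, then check hF = ψ·hV(T) + (1−ψ)·hL(T).
  T = 310.8 K: K = (2.847, 1.089, 0.268), RR gives ψ = 0.054, H_out = 1.622 kJ/mol
  T = 340.1 K: K = (3.996, 1.890, 0.388), RR gives ψ = 0.486, H_out = 18.819 kJ/mol
  T = 325.5 K: K = (3.401, 1.454, 0.325), RR gives ψ = 0.284, H_out = 10.945 kJ/mol
  T = 318.1 K: K = (3.116, 1.261, 0.296), RR gives ψ = 0.171, H_out = 6.429 kJ/mol
  T = 314.5 K: K = (2.982, 1.174, 0.282), RR gives ψ = 0.114, H_out = 4.102 kJ/mol
  T = 316.3 K: K = (3.049, 1.217, 0.289), RR gives ψ = 0.143, H_out = 5.276 kJ/mol
Linear interpolation between T = 316.3 (H_out = 5.276) and T = 318.1 (H_out = 6.429) on hF = 5.831 gives T ≈ 317.2 K, at which ψ = 0.16.

T = 317.2 K, V/F = 0.16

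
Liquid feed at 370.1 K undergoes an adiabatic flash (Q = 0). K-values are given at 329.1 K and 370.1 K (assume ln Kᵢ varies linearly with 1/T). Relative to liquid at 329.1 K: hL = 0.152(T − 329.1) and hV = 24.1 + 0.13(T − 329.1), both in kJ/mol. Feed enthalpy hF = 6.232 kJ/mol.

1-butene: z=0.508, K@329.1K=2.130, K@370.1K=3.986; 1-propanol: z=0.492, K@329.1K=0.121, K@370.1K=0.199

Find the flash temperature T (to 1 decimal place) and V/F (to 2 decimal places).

Adiabatic flash: solve Rachford–Rice at each trial T, then check hF = ψ·hV(T) + (1−ψ)·hL(T).
  T = 329.1 K: K = (2.130, 0.121), RR gives ψ = 0.143, H_out = 3.435 kJ/mol
  T = 370.1 K: K = (3.986, 0.199), RR gives ψ = 0.469, H_out = 17.122 kJ/mol
  T = 349.6 K: K = (2.968, 0.157), RR gives ψ = 0.353, H_out = 11.462 kJ/mol
  T = 339.4 K: K = (2.529, 0.139), RR gives ψ = 0.268, H_out = 7.963 kJ/mol
  T = 334.2 K: K = (2.322, 0.130), RR gives ψ = 0.211, H_out = 5.848 kJ/mol
  T = 336.8 K: K = (2.424, 0.134), RR gives ψ = 0.241, H_out = 6.942 kJ/mol
  T = 335.5 K: K = (2.373, 0.132), RR gives ψ = 0.227, H_out = 6.405 kJ/mol
Linear interpolation between T = 334.2 (H_out = 5.848) and T = 335.5 (H_out = 6.405) on hF = 6.232 gives T ≈ 335.1 K, at which ψ = 0.22.

T = 335.1 K, V/F = 0.22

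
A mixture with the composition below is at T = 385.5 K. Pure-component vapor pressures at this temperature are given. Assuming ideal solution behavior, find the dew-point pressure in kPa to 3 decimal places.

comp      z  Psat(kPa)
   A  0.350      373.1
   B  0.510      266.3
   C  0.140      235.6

Pdew = 290.070 kPa

At the dew point ψ → 1, so Σzᵢ/Kᵢ = 1 with Kᵢ = Pᵢˢᵃᵗ/P ⇒ 1/P = Σzᵢ/Pᵢˢᵃᵗ.
1/P = 0.350/373.1 + 0.510/266.3 + 0.140/235.6 = 0.003447 ⇒ P = 290.070 kPa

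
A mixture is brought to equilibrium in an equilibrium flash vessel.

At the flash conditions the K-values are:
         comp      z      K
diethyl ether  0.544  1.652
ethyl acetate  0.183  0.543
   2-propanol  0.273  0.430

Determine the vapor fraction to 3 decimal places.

ψ = 0.335

Newton iteration, ψ⁰ = 0.51:
  ψ = 0.510: g = -0.0623, g' = -0.372 → ψ = 0.342
  ψ = 0.342: g = -0.0025, g' = -0.345 → ψ = 0.335
Converged at ψ = 0.335.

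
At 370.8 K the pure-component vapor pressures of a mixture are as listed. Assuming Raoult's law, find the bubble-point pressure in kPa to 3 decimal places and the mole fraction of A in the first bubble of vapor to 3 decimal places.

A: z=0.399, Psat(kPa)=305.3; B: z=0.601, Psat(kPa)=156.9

At the bubble point ψ → 0, so ΣzᵢKᵢ = 1 with Kᵢ = Pᵢˢᵃᵗ/P ⇒ P = ΣzᵢPᵢˢᵃᵗ.
P = 0.399·305.3 + 0.601·156.9 = 216.112 kPa
yᵢ = zᵢPᵢˢᵃᵗ/P ⇒ y_A = 0.399·305.3/216.112 = 0.564

Pbub = 216.112 kPa, y_A = 0.564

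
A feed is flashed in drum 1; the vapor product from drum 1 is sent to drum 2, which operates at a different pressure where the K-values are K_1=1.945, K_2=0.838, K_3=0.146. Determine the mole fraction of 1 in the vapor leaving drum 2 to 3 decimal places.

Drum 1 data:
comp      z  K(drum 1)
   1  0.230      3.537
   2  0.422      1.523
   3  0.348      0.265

y_1 (drum 2) = 0.529

Drum 1:
Material balance + equilibrium reduce to Σ zᵢ(Kᵢ−1)/(1+ψ₁(Kᵢ−1)) = 0.
Feasibility: ΣzᵢKᵢ = 1.548, Σzᵢ/Kᵢ = 1.655 — both > 1, two phases present.
Newton iteration, ψ₁⁰ = 0.5:
  ψ₁ = 0.500: g = 0.0278, g' = -0.830 → ψ₁ = 0.533
Converged at ψ₁ = 0.533.
Drum-1 compositions:
  1: x = 0.098, y = 0.346
  2: x = 0.330, y = 0.503
  3: x = 0.572, y = 0.152
Drum-2 feed = drum-1 vapor: z₂ = (0.3458, 0.5026, 0.1516).
Drum 2:
Material balance + equilibrium reduce to Σ zᵢ(Kᵢ−1)/(1+ψ₂(Kᵢ−1)) = 0.
Check two-phase: ΣzᵢKᵢ = 1.116 > 1 and Σzᵢ/Kᵢ = 1.816 > 1, so g(0) = 0.116 > 0 and g(1) = -0.816 < 0.
Iterate (Newton) starting at ψ₂ = 0.5:
  ψ₂ = 0.500: g = -0.0927, g' = -0.495 → ψ₂ = 0.313
  ψ₂ = 0.313: g = -0.0102, g' = -0.404 → ψ₂ = 0.287
Converged at ψ₂ = 0.287.
  1: x = 0.272, y = 0.529
  2: x = 0.527, y = 0.442
  3: x = 0.201, y = 0.029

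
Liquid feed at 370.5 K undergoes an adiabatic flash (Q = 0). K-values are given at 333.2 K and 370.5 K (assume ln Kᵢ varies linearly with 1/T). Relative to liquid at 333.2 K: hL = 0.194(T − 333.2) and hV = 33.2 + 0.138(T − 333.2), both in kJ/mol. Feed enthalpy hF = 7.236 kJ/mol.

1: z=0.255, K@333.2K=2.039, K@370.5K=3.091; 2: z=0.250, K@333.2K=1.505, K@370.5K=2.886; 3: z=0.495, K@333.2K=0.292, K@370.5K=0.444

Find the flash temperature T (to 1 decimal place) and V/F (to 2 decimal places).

T = 338.4 K, V/F = 0.19

Adiabatic flash: solve Rachford–Rice at each trial T, then check hF = ψ·hV(T) + (1−ψ)·hL(T).
  T = 333.2 K: K = (2.039, 1.505, 0.292), RR gives ψ = 0.070, H_out = 2.335 kJ/mol
  T = 370.5 K: K = (3.091, 2.886, 0.444), RR gives ψ = 0.659, H_out = 27.741 kJ/mol
  T = 351.9 K: K = (2.540, 2.122, 0.364), RR gives ψ = 0.420, H_out = 17.124 kJ/mol
  T = 342.5 K: K = (2.281, 1.794, 0.327), RR gives ψ = 0.269, H_out = 10.580 kJ/mol
  T = 337.9 K: K = (2.160, 1.647, 0.309), RR gives ψ = 0.179, H_out = 6.792 kJ/mol
  T = 340.2 K: K = (2.220, 1.719, 0.318), RR gives ψ = 0.225, H_out = 8.747 kJ/mol
Linear interpolation between T = 337.9 (H_out = 6.792) and T = 340.2 (H_out = 8.747) on hF = 7.236 gives T ≈ 338.4 K, at which ψ = 0.19.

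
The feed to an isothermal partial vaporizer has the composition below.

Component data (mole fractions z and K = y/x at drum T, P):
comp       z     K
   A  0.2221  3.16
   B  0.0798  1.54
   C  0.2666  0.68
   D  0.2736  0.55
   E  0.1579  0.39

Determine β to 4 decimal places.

β = 0.2569

Material balance + equilibrium reduce to Σ zᵢ(Kᵢ−1)/(1+β(Kᵢ−1)) = 0.
g(0) = ΣzᵢKᵢ − 1 = 0.2181 and g(1) = 1 − Σzᵢ/Kᵢ = -0.4165, so a root lies in (0, 1).
Newton iteration, β⁰ = 0.5:
  β = 0.5000: g = -0.13444, g' = -0.5065 → β = 0.2346
  β = 0.2346: g = 0.01437, g' = -0.6560 → β = 0.2565
  β = 0.2565: g = 0.00026, g' = -0.6328 → β = 0.2569
Converged at β = 0.2569.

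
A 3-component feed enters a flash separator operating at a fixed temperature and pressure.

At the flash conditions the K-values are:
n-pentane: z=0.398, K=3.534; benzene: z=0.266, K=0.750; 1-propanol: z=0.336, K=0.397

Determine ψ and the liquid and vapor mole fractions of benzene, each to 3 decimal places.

ψ = 0.606, x_benzene = 0.314, y_benzene = 0.235

Let ψ = V/F and solve Σ zᵢ(Kᵢ−1)/(1+ψ(Kᵢ−1)) = 0.
g(0) = ΣzᵢKᵢ − 1 = 0.739 and g(1) = 1 − Σzᵢ/Kᵢ = -0.314, so a root lies in (0, 1).
Iterate (Newton) starting at ψ = 0.35:
  ψ = 0.350: g = 0.2048, g' = -0.934 → ψ = 0.569
  ψ = 0.569: g = 0.0269, g' = -0.734 → ψ = 0.606
Converged at ψ = 0.606.
Compositions from xᵢ = zᵢ/(1+ψ(Kᵢ−1)), yᵢ = Kᵢxᵢ:
  n-pentane: x = 0.157, y = 0.555
  benzene: x = 0.314, y = 0.235
  1-propanol: x = 0.530, y = 0.210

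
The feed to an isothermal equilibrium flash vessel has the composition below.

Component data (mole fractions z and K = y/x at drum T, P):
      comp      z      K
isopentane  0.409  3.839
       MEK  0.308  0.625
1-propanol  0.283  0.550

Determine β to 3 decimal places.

Let β = V/F and solve Σ zᵢ(Kᵢ−1)/(1+β(Kᵢ−1)) = 0.
Check two-phase: ΣzᵢKᵢ = 1.918 > 1 and Σzᵢ/Kᵢ = 1.114 > 1, so g(0) = 0.918 > 0 and g(1) = -0.114 < 0.
Newton iteration, β⁰ = 0.39:
  β = 0.390: g = 0.2613, g' = -0.886 → β = 0.685
  β = 0.685: g = 0.0549, g' = -0.578 → β = 0.780
  β = 0.780: g = 0.0019, g' = -0.542 → β = 0.783
Converged at β = 0.783.

β = 0.783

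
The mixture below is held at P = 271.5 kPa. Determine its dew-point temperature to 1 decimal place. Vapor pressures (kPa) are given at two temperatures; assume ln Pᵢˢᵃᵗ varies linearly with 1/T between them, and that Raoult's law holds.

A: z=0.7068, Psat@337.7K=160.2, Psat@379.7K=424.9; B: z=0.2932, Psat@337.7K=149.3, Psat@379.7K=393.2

T = 360.2 K

Dew-point temperature: Σzᵢ·P/Pᵢˢᵃᵗ(T) = 1. Interpolate ln Pᵢˢᵃᵗ = aᵢ + bᵢ/T.
  T = 337.7 K: ΣzᵢP/Pᵢˢᵃᵗ = 1.7310
  T = 379.7 K: ΣzᵢP/Pᵢˢᵃᵗ = 0.6541
  T = 358.7 K: ΣzᵢP/Pᵢˢᵃᵗ = 1.0342
  T = 369.2 K: ΣzᵢP/Pᵢˢᵃᵗ = 0.8171
  T = 363.9 K: ΣzᵢP/Pᵢˢᵃᵗ = 0.9187
  T = 361.3 K: ΣzᵢP/Pᵢˢᵃᵗ = 0.9743
Interpolating between 358.7 K and 361.3 K gives T ≈ 360.2 K.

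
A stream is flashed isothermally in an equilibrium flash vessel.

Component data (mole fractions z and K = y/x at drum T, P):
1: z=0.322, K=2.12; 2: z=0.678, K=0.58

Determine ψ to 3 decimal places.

Let ψ = V/F and solve Σ zᵢ(Kᵢ−1)/(1+ψ(Kᵢ−1)) = 0.
Check two-phase: ΣzᵢKᵢ = 1.076 > 1 and Σzᵢ/Kᵢ = 1.321 > 1, so g(0) = 0.076 > 0 and g(1) = -0.321 < 0.
Newton–Raphson from ψ = 0.5:
  ψ = 0.500: g = -0.1293, g' = -0.358 → ψ = 0.138
  ψ = 0.138: g = 0.0099, g' = -0.438 → ψ = 0.161
Converged at ψ = 0.161.

ψ = 0.161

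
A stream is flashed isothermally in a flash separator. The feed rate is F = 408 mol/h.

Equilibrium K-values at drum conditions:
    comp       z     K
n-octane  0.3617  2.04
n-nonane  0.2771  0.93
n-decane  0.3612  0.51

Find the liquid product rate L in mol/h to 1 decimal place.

L = 212.9 mol/h

Material balance + equilibrium reduce to Σ zᵢ(Kᵢ−1)/(1+V/F(Kᵢ−1)) = 0.
Feasibility: ΣzᵢKᵢ = 1.1798, Σzᵢ/Kᵢ = 1.1835 — both > 1, two phases present.
Newton iteration, V/F⁰ = 0.5:
  V/F = 0.5000: g = -0.00704, g' = -0.3229 → V/F = 0.4782
Converged at V/F = 0.4782.
Then V = V/F·F = 0.4782·408 = 195.1 mol/h and L = F − V = 212.9 mol/h.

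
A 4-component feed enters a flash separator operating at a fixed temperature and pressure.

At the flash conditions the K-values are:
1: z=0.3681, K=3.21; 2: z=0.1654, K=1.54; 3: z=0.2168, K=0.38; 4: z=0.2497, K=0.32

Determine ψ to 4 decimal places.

Material balance + equilibrium reduce to Σ zᵢ(Kᵢ−1)/(1+ψ(Kᵢ−1)) = 0.
g(0) = ΣzᵢKᵢ − 1 = 0.5986 and g(1) = 1 − Σzᵢ/Kᵢ = -0.5729, so a root lies in (0, 1).
Iterate (Newton) starting at ψ = 0.5:
  ψ = 0.5000: g = 0.00472, g' = -0.8757 → ψ = 0.5054
Converged at ψ = 0.5054.

ψ = 0.5054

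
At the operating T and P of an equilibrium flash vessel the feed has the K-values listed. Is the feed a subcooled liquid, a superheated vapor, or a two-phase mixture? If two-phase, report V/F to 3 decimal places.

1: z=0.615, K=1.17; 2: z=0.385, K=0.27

ΣzᵢKᵢ = 0.823; Σzᵢ/Kᵢ = 1.952.
Since ΣzᵢKᵢ < 1 the mixture is below its bubble point — single liquid phase.

subcooled liquid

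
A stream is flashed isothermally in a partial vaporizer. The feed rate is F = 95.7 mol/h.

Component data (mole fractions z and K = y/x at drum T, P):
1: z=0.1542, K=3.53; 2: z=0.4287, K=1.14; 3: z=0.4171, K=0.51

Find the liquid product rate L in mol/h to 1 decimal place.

Rachford–Rice: g(V/F) = Σ zᵢ(Kᵢ−1)/(1+V/F(Kᵢ−1)) = 0.
Check two-phase: ΣzᵢKᵢ = 1.2458 > 1 and Σzᵢ/Kᵢ = 1.2376 > 1, so g(0) = 0.2458 > 0 and g(1) = -0.2376 < 0.
Newton–Raphson from V/F = 0.49:
  V/F = 0.4900: g = -0.03860, g' = -0.3776 → V/F = 0.3878
  V/F = 0.3878: g = 0.00154, g' = -0.4117 → V/F = 0.3915
Converged at V/F = 0.3915.
Then V = V/F·F = 0.3915·95.7 = 37.5 mol/h and L = F − V = 58.2 mol/h.

L = 58.2 mol/h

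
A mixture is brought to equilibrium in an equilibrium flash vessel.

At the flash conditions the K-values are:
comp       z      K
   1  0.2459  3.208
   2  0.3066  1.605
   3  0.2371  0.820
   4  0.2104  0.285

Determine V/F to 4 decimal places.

Rachford–Rice: g(V/F) = Σ zᵢ(Kᵢ−1)/(1+V/F(Kᵢ−1)) = 0.
Feasibility: ΣzᵢKᵢ = 1.5353, Σzᵢ/Kᵢ = 1.2951 — both > 1, two phases present.
Newton iteration, V/F⁰ = 0.5:
  V/F = 0.5000: g = 0.11943, g' = -0.6068 → V/F = 0.6968
  V/F = 0.6968: g = -0.00424, g' = -0.6788 → V/F = 0.6906
  V/F = 0.6906: g = -0.00002, g' = -0.6736 → V/F = 0.6905
Converged at V/F = 0.6905.

V/F = 0.6905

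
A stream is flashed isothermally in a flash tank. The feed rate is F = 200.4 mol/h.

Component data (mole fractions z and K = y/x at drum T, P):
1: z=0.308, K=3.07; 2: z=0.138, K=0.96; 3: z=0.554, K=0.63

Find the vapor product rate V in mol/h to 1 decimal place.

V = 128.3 mol/h

Material balance + equilibrium reduce to Σ zᵢ(Kᵢ−1)/(1+ψ(Kᵢ−1)) = 0.
Check two-phase: ΣzᵢKᵢ = 1.427 > 1 and Σzᵢ/Kᵢ = 1.123 > 1, so g(0) = 0.427 > 0 and g(1) = -0.123 < 0.
Iterate (Newton) starting at ψ = 0.65:
  ψ = 0.650: g = -0.0037, g' = -0.372 → ψ = 0.640
Converged at ψ = 0.640.
Then V = ψ·F = 0.6400·200.4 = 128.3 mol/h and L = F − V = 72.1 mol/h.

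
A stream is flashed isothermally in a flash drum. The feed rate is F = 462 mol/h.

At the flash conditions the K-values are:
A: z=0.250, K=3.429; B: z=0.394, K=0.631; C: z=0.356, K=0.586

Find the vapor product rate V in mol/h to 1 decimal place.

Rachford–Rice: g(V/F) = Σ zᵢ(Kᵢ−1)/(1+V/F(Kᵢ−1)) = 0.
g(0) = ΣzᵢKᵢ − 1 = 0.314 and g(1) = 1 − Σzᵢ/Kᵢ = -0.305, so a root lies in (0, 1).
Newton iteration, V/F⁰ = 0.5:
  V/F = 0.500: g = -0.0899, g' = -0.478 → V/F = 0.312
  V/F = 0.312: g = 0.0119, g' = -0.626 → V/F = 0.331
Converged at V/F = 0.331.
Then V = V/F·F = 0.3314·462 = 153.1 mol/h and L = F − V = 308.9 mol/h.

V = 153.1 mol/h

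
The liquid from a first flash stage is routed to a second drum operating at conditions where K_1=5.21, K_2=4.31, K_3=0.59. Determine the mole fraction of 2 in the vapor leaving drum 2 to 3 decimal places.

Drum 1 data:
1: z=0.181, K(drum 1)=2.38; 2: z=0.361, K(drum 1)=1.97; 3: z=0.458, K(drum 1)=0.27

y_2 (drum 2) = 0.323

Drum 1:
Newton iteration, ψ₁⁰ = 0.5:
  ψ₁ = 0.500: g = -0.1429, g' = -0.880 → ψ₁ = 0.338
  ψ₁ = 0.338: g = -0.0095, g' = -0.783 → ψ₁ = 0.325
Converged at ψ₁ = 0.325.
Drum-1 compositions:
  1: x = 0.125, y = 0.297
  2: x = 0.274, y = 0.541
  3: x = 0.601, y = 0.162
Drum-2 feed = drum-1 liquid: z₂ = (0.1249, 0.2744, 0.6007).
Drum 2:
Let ψ₂ = V/F and solve Σ zᵢ(Kᵢ−1)/(1+ψ₂(Kᵢ−1)) = 0.
Feasibility: ΣzᵢKᵢ = 2.188, Σzᵢ/Kᵢ = 1.106 — both > 1, two phases present.
Newton–Raphson from ψ₂ = 0.47:
  ψ₂ = 0.470: g = 0.2268, g' = -0.865 → ψ₂ = 0.732
  ψ₂ = 0.732: g = 0.0421, g' = -0.595 → ψ₂ = 0.803
  ψ₂ = 0.803: g = 0.0012, g' = -0.564 → ψ₂ = 0.805
Converged at ψ₂ = 0.805.
  1: x = 0.028, y = 0.148
  2: x = 0.075, y = 0.323
  3: x = 0.897, y = 0.529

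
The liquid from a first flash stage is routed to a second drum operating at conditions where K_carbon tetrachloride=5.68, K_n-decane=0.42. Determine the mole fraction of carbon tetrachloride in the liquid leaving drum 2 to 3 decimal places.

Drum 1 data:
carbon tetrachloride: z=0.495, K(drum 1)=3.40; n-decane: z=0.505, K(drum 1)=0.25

Drum 1:
Binary case is linear: z₁(K₁−1)(1+ψ₁(K₂−1)) + z₂(K₂−1)(1+ψ₁(K₁−1)) = 0
⇒ ψ₁ = [z₁(K₁−1)+z₂(K₂−1)] / [−(K₁−1)(K₂−1)] = 0.8092/1.8000 = 0.450
Drum-1 compositions:
  carbon tetrachloride: x = 0.238, y = 0.810
  n-decane: x = 0.762, y = 0.190
Drum-2 feed = drum-1 liquid: z₂ = (0.2381, 0.7619).
Drum 2:
Binary case is linear: z₁(K₁−1)(1+ψ₂(K₂−1)) + z₂(K₂−1)(1+ψ₂(K₁−1)) = 0
⇒ ψ₂ = [z₁(K₁−1)+z₂(K₂−1)] / [−(K₁−1)(K₂−1)] = 0.6724/2.7144 = 0.248
  carbon tetrachloride: x = 0.110, y = 0.626
  n-decane: x = 0.890, y = 0.374

x_carbon tetrachloride (drum 2) = 0.110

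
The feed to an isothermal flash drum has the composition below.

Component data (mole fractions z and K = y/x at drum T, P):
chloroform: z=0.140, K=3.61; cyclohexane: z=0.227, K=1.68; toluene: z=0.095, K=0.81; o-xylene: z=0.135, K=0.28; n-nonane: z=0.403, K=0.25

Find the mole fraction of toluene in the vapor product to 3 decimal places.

y_toluene = 0.078

Rachford–Rice: g(ψ) = Σ zᵢ(Kᵢ−1)/(1+ψ(Kᵢ−1)) = 0.
Check two-phase: ΣzᵢKᵢ = 1.102 > 1 and Σzᵢ/Kᵢ = 2.385 > 1, so g(0) = 0.102 > 0 and g(1) = -1.385 < 0.
Newton iteration, ψ⁰ = 0.63:
  ψ = 0.630: g = -0.5251, g' = -1.241 → ψ = 0.207
  ψ = 0.207: g = -0.1182, g' = -0.901 → ψ = 0.076
  ψ = 0.076: g = 0.0104, g' = -1.097 → ψ = 0.085
Converged at ψ = 0.085.
Compositions from xᵢ = zᵢ/(1+ψ(Kᵢ−1)), yᵢ = Kᵢxᵢ:
  chloroform: x = 0.115, y = 0.413
  cyclohexane: x = 0.215, y = 0.360
  toluene: x = 0.097, y = 0.078
  o-xylene: x = 0.144, y = 0.040
  n-nonane: x = 0.431, y = 0.108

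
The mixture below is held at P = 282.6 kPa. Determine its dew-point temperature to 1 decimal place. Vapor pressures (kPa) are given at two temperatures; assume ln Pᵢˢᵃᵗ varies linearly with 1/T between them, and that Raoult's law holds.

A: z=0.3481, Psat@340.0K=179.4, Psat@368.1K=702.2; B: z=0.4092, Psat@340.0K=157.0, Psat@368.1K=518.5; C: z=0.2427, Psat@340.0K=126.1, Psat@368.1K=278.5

T = 354.7 K

Dew-point temperature: Σzᵢ·P/Pᵢˢᵃᵗ(T) = 1. Interpolate ln Pᵢˢᵃᵗ = aᵢ + bᵢ/T.
  T = 340.0 K: ΣzᵢP/Pᵢˢᵃᵗ = 1.8288
  T = 368.1 K: ΣzᵢP/Pᵢˢᵃᵗ = 0.6094
  T = 354.1 K: ΣzᵢP/Pᵢˢᵃᵗ = 1.0239
  T = 361.1 K: ΣzᵢP/Pᵢˢᵃᵗ = 0.7847
  T = 357.6 K: ΣzᵢP/Pᵢˢᵃᵗ = 0.8948
  T = 355.9 K: ΣzᵢP/Pᵢˢᵃᵗ = 0.9549
Interpolating between 354.1 K and 355.9 K gives T ≈ 354.7 K.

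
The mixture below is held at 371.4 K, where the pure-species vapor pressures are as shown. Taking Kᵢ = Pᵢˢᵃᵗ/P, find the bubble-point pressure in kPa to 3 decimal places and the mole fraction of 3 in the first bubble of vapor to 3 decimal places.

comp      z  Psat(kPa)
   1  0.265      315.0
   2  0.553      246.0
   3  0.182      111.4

Pbub = 239.788 kPa, y_3 = 0.085

At the bubble point ψ → 0, so ΣzᵢKᵢ = 1 with Kᵢ = Pᵢˢᵃᵗ/P ⇒ P = ΣzᵢPᵢˢᵃᵗ.
P = 0.265·315.0 + 0.553·246.0 + 0.182·111.4 = 239.788 kPa
yᵢ = zᵢPᵢˢᵃᵗ/P ⇒ y_3 = 0.182·111.4/239.788 = 0.085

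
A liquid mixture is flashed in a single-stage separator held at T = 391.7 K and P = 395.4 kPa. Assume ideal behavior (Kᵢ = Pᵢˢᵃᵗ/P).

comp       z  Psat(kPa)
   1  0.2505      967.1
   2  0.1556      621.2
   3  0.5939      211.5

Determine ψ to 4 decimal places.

ψ = 0.3161

Raoult's law: Kᵢ = Pᵢˢᵃᵗ/P = Pᵢˢᵃᵗ/395.4.
  K_1 = 967.1/395.4 = 2.445878, K_2 = 621.2/395.4 = 1.571067, K_3 = 211.5/395.4 = 0.534901
Let ψ = V/F and solve Σ zᵢ(Kᵢ−1)/(1+ψ(Kᵢ−1)) = 0.
Feasibility: ΣzᵢKᵢ = 1.1748, Σzᵢ/Kᵢ = 1.3118 — both > 1, two phases present.
Newton–Raphson from ψ = 0.56:
  ψ = 0.5600: g = -0.10604, g' = -0.4239 → ψ = 0.3099
  ψ = 0.3099: g = 0.00289, g' = -0.4618 → ψ = 0.3161
Converged at ψ = 0.3161.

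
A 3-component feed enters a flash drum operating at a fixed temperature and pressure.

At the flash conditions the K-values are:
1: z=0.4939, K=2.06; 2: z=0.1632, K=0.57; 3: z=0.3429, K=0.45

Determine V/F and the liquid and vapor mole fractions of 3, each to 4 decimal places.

Iterate (Newton) starting at V/F = 0.5:
  V/F = 0.5000: g = -0.00735, g' = -0.4834 → V/F = 0.4848
Converged at V/F = 0.4848.
Compositions from xᵢ = zᵢ/(1+V/F(Kᵢ−1)), yᵢ = Kᵢxᵢ:
  1: x = 0.3262, y = 0.6721
  2: x = 0.2062, y = 0.1175
  3: x = 0.4676, y = 0.2104

V/F = 0.4848, x_3 = 0.4676, y_3 = 0.2104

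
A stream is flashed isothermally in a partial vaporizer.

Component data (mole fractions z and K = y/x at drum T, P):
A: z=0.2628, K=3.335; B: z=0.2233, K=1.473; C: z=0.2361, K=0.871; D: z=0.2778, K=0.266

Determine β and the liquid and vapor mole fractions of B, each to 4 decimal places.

Material balance + equilibrium reduce to Σ zᵢ(Kᵢ−1)/(1+β(Kᵢ−1)) = 0.
Check two-phase: ΣzᵢKᵢ = 1.4849 > 1 and Σzᵢ/Kᵢ = 1.5458 > 1, so g(0) = 0.4849 > 0 and g(1) = -0.5458 < 0.
Newton–Raphson from β = 0.5:
  β = 0.5000: g = 0.01385, g' = -0.7157 → β = 0.5193
Converged at β = 0.5193.
Compositions from xᵢ = zᵢ/(1+β(Kᵢ−1)), yᵢ = Kᵢxᵢ:
  A: x = 0.1188, y = 0.3961
  B: x = 0.1793, y = 0.2641
  C: x = 0.2531, y = 0.2204
  D: x = 0.4489, y = 0.1194

β = 0.5193, x_B = 0.1793, y_B = 0.2641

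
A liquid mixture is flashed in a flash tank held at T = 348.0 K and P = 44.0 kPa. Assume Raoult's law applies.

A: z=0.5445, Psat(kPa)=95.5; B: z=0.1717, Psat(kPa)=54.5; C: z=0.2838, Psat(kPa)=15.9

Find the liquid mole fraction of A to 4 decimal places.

x_A = 0.2830

Raoult's law: Kᵢ = Pᵢˢᵃᵗ/P = Pᵢˢᵃᵗ/44.0.
  K_A = 95.5/44.0 = 2.170455, K_B = 54.5/44.0 = 1.238636, K_C = 15.9/44.0 = 0.361364
Rachford–Rice: g(ψ) = Σ zᵢ(Kᵢ−1)/(1+ψ(Kᵢ−1)) = 0.
Feasibility: ΣzᵢKᵢ = 1.4970, Σzᵢ/Kᵢ = 1.1748 — both > 1, two phases present.
Iterate (Newton) starting at ψ = 0.57:
  ψ = 0.5700: g = 0.13336, g' = -0.5621 → ψ = 0.8072
  ψ = 0.8072: g = -0.01206, g' = -0.6972 → ψ = 0.7899
  ψ = 0.7899: g = -0.00015, g' = -0.6797 → ψ = 0.7897
Converged at ψ = 0.7897.
Compositions from xᵢ = zᵢ/(1+ψ(Kᵢ−1)), yᵢ = Kᵢxᵢ:
  A: x = 0.2830, y = 0.6141
  B: x = 0.1445, y = 0.1789
  C: x = 0.5726, y = 0.2069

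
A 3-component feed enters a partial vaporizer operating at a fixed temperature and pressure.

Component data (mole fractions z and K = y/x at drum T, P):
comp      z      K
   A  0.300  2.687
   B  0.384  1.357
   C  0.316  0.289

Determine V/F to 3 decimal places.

Newton–Raphson from V/F = 0.38:
  V/F = 0.380: g = 0.1213, g' = -0.655 → V/F = 0.565
  V/F = 0.565: g = -0.0024, g' = -0.704 → V/F = 0.562
Converged at V/F = 0.562.

V/F = 0.562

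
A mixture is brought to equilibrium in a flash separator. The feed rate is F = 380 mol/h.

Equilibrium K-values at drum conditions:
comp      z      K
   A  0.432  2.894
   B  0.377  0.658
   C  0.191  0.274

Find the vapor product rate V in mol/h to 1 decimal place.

Material balance + equilibrium reduce to Σ zᵢ(Kᵢ−1)/(1+V/F(Kᵢ−1)) = 0.
Feasibility: ΣzᵢKᵢ = 1.551, Σzᵢ/Kᵢ = 1.419 — both > 1, two phases present.
Newton–Raphson from V/F = 0.44:
  V/F = 0.440: g = 0.0908, g' = -0.740 → V/F = 0.563
  V/F = 0.563: g = 0.0020, g' = -0.719 → V/F = 0.565
Converged at V/F = 0.565.
Then V = V/F·F = 0.5655·380 = 214.9 mol/h and L = F − V = 165.1 mol/h.

V = 214.9 mol/h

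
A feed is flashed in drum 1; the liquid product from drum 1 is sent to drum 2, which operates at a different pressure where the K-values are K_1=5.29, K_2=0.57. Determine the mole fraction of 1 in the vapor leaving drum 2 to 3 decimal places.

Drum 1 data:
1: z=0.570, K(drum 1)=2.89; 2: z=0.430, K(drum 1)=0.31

y_1 (drum 2) = 0.482

Drum 1:
Material balance + equilibrium reduce to Σ zᵢ(Kᵢ−1)/(1+ψ₁(Kᵢ−1)) = 0.
Check two-phase: ΣzᵢKᵢ = 1.781 > 1 and Σzᵢ/Kᵢ = 1.584 > 1, so g(0) = 0.781 > 0 and g(1) = -0.584 < 0.
Binary case is linear: z₁(K₁−1)(1+ψ₁(K₂−1)) + z₂(K₂−1)(1+ψ₁(K₁−1)) = 0
⇒ ψ₁ = [z₁(K₁−1)+z₂(K₂−1)] / [−(K₁−1)(K₂−1)] = 0.7806/1.3041 = 0.599
Drum-1 compositions:
  1: x = 0.267, y = 0.773
  2: x = 0.733, y = 0.227
Drum-2 feed = drum-1 liquid: z₂ = (0.2674, 0.7326).
Drum 2:
Material balance + equilibrium reduce to Σ zᵢ(Kᵢ−1)/(1+ψ₂(Kᵢ−1)) = 0.
Check two-phase: ΣzᵢKᵢ = 1.832 > 1 and Σzᵢ/Kᵢ = 1.336 > 1, so g(0) = 0.832 > 0 and g(1) = -0.336 < 0.
Iterate (Newton) starting at ψ₂ = 0.5:
  ψ₂ = 0.500: g = -0.0365, g' = -0.717 → ψ₂ = 0.449
  ψ₂ = 0.449: g = 0.0016, g' = -0.783 → ψ₂ = 0.451
Converged at ψ₂ = 0.451.
  1: x = 0.091, y = 0.482
  2: x = 0.909, y = 0.518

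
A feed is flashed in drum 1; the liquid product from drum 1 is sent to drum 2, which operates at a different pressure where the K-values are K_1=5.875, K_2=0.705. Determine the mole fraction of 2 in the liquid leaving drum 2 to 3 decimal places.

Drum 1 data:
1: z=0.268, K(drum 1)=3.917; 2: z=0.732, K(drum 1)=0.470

x_2 (drum 2) = 0.943

Drum 1:
Material balance + equilibrium reduce to Σ zᵢ(Kᵢ−1)/(1+ψ₁(Kᵢ−1)) = 0.
Feasibility: ΣzᵢKᵢ = 1.394, Σzᵢ/Kᵢ = 1.626 — both > 1, two phases present.
Binary case is linear: z₁(K₁−1)(1+ψ₁(K₂−1)) + z₂(K₂−1)(1+ψ₁(K₁−1)) = 0
⇒ ψ₁ = [z₁(K₁−1)+z₂(K₂−1)] / [−(K₁−1)(K₂−1)] = 0.3938/1.5460 = 0.255
Drum-1 compositions:
  1: x = 0.154, y = 0.602
  2: x = 0.846, y = 0.398
Drum-2 feed = drum-1 liquid: z₂ = (0.1538, 0.8462).
Drum 2:
Rachford–Rice: g(ψ₂) = Σ zᵢ(Kᵢ−1)/(1+ψ₂(Kᵢ−1)) = 0.
Check two-phase: ΣzᵢKᵢ = 1.500 > 1 and Σzᵢ/Kᵢ = 1.227 > 1, so g(0) = 0.500 > 0 and g(1) = -0.227 < 0.
Binary case is linear: z₁(K₁−1)(1+ψ₂(K₂−1)) + z₂(K₂−1)(1+ψ₂(K₁−1)) = 0
⇒ ψ₂ = [z₁(K₁−1)+z₂(K₂−1)] / [−(K₁−1)(K₂−1)] = 0.4999/1.4381 = 0.348
  1: x = 0.057, y = 0.335
  2: x = 0.943, y = 0.665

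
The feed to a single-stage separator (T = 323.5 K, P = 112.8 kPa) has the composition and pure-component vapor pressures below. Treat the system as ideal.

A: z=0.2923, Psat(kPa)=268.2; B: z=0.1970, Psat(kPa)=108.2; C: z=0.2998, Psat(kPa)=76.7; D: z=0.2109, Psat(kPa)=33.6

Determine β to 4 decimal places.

Raoult's law: Kᵢ = Pᵢˢᵃᵗ/P = Pᵢˢᵃᵗ/112.8.
  K_A = 268.2/112.8 = 2.377660, K_B = 108.2/112.8 = 0.959220, K_C = 76.7/112.8 = 0.679965, K_D = 33.6/112.8 = 0.297872
Rachford–Rice: g(β) = Σ zᵢ(Kᵢ−1)/(1+β(Kᵢ−1)) = 0.
g(0) = ΣzᵢKᵢ − 1 = 0.1506 and g(1) = 1 − Σzᵢ/Kᵢ = -0.4772, so a root lies in (0, 1).
Newton–Raphson from β = 0.6:
  β = 0.6000: g = -0.16240, g' = -0.5241 → β = 0.2901
  β = 0.2901: g = -0.01216, g' = -0.4848 → β = 0.2650
  β = 0.2650: g = 0.00008, g' = -0.4916 → β = 0.2652
Converged at β = 0.2652.

β = 0.2652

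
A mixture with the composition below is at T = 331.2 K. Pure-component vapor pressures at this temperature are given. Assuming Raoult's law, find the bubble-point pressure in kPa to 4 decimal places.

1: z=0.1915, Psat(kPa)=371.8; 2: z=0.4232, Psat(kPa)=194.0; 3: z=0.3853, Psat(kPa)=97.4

Pbub = 190.8287 kPa

At the bubble point ψ → 0, so ΣzᵢKᵢ = 1 with Kᵢ = Pᵢˢᵃᵗ/P ⇒ P = ΣzᵢPᵢˢᵃᵗ.
P = 0.1915·371.8 + 0.4232·194.0 + 0.3853·97.4 = 190.8287 kPa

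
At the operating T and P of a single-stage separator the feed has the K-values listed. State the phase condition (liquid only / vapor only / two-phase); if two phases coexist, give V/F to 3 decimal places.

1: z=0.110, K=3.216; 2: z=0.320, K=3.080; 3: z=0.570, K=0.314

ΣzᵢKᵢ = 1.518; Σzᵢ/Kᵢ = 1.953.
Both exceed 1, so a two-phase solution exists.
Newton–Raphson from ψ = 0.38:
  ψ = 0.380: g = -0.0248, g' = -1.082 → ψ = 0.357
Converged at ψ = 0.357.

two-phase, V/F = 0.357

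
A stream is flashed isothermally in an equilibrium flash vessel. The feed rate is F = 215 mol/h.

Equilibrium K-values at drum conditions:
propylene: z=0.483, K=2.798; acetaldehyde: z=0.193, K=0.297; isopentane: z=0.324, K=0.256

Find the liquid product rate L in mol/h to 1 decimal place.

L = 134.4 mol/h

Newton iteration, ψ⁰ = 0.5:
  ψ = 0.500: g = -0.1358, g' = -1.115 → ψ = 0.378
  ψ = 0.378: g = -0.0033, g' = -1.078 → ψ = 0.375
Converged at ψ = 0.375.
Then V = ψ·F = 0.3751·215 = 80.6 mol/h and L = F − V = 134.4 mol/h.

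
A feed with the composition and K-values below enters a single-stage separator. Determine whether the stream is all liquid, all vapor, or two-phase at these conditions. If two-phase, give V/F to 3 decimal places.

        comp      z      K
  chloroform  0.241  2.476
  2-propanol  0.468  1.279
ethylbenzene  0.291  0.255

two-phase, V/F = 0.456

ΣzᵢKᵢ = 1.269; Σzᵢ/Kᵢ = 1.604.
Both exceed 1, so a two-phase solution exists.
Material balance + equilibrium reduce to Σ zᵢ(Kᵢ−1)/(1+ψ(Kᵢ−1)) = 0.
Newton iteration, ψ⁰ = 0.37:
  ψ = 0.370: g = 0.0491, g' = -0.557 → ψ = 0.458
  ψ = 0.458: g = -0.0011, g' = -0.588 → ψ = 0.456
Converged at ψ = 0.456.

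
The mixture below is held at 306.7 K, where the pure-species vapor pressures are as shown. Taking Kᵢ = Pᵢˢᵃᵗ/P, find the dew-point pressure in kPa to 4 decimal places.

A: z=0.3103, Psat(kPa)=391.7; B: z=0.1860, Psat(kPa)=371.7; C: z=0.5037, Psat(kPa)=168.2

Pdew = 233.2503 kPa

At the dew point ψ → 1, so Σzᵢ/Kᵢ = 1 with Kᵢ = Pᵢˢᵃᵗ/P ⇒ 1/P = Σzᵢ/Pᵢˢᵃᵗ.
1/P = 0.3103/391.7 + 0.1860/371.7 + 0.5037/168.2 = 0.0042872 ⇒ P = 233.2503 kPa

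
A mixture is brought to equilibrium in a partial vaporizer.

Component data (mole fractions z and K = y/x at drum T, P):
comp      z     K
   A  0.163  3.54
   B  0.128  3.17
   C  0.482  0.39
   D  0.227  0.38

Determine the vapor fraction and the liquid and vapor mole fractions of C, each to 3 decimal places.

Rachford–Rice: g(ψ) = Σ zᵢ(Kᵢ−1)/(1+ψ(Kᵢ−1)) = 0.
g(0) = ΣzᵢKᵢ − 1 = 0.257 and g(1) = 1 − Σzᵢ/Kᵢ = -0.920, so a root lies in (0, 1).
Newton–Raphson from ψ = 0.31:
  ψ = 0.310: g = -0.1391, g' = -0.951 → ψ = 0.164
  ψ = 0.164: g = 0.0141, g' = -1.182 → ψ = 0.176
Converged at ψ = 0.176.
Compositions from xᵢ = zᵢ/(1+ψ(Kᵢ−1)), yᵢ = Kᵢxᵢ:
  A: x = 0.113, y = 0.399
  B: x = 0.093, y = 0.294
  C: x = 0.540, y = 0.211
  D: x = 0.255, y = 0.097

ψ = 0.176, x_C = 0.540, y_C = 0.211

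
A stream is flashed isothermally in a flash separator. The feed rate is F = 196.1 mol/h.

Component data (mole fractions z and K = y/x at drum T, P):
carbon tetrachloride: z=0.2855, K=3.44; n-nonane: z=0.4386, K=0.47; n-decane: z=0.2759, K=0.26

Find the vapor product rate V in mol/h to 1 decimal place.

Newton iteration, V/F⁰ = 0.63:
  V/F = 0.6300: g = -0.45690, g' = -1.0719 → V/F = 0.2038
  V/F = 0.2038: g = -0.03574, g' = -1.1226 → V/F = 0.1719
  V/F = 0.1719: g = 0.00105, g' = -1.1910 → V/F = 0.1728
Converged at V/F = 0.1728.
Then V = V/F·F = 0.1728·196.1 = 33.9 mol/h and L = F − V = 162.2 mol/h.

V = 33.9 mol/h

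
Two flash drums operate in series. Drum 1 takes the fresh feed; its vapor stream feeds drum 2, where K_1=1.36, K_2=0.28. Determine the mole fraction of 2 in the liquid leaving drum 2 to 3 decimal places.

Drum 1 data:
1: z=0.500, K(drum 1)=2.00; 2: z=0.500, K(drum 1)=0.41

Drum 1:
Rachford–Rice: g(ψ₁) = Σ zᵢ(Kᵢ−1)/(1+ψ₁(Kᵢ−1)) = 0.
Feasibility: ΣzᵢKᵢ = 1.205, Σzᵢ/Kᵢ = 1.470 — both > 1, two phases present.
Binary case is linear: z₁(K₁−1)(1+ψ₁(K₂−1)) + z₂(K₂−1)(1+ψ₁(K₁−1)) = 0
⇒ ψ₁ = [z₁(K₁−1)+z₂(K₂−1)] / [−(K₁−1)(K₂−1)] = 0.2050/0.5900 = 0.347
Drum-1 compositions:
  1: x = 0.371, y = 0.742
  2: x = 0.629, y = 0.258
Drum-2 feed = drum-1 vapor: z₂ = (0.7421, 0.2579).
Drum 2:
Binary case is linear: z₁(K₁−1)(1+ψ₂(K₂−1)) + z₂(K₂−1)(1+ψ₂(K₁−1)) = 0
⇒ ψ₂ = [z₁(K₁−1)+z₂(K₂−1)] / [−(K₁−1)(K₂−1)] = 0.0815/0.2592 = 0.314
  1: x = 0.667, y = 0.907
  2: x = 0.333, y = 0.093

x_2 (drum 2) = 0.333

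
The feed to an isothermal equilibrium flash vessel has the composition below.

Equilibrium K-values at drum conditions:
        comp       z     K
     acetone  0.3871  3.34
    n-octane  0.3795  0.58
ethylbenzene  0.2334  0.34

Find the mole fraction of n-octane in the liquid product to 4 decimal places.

x_n-octane = 0.4758

Rachford–Rice: g(β) = Σ zᵢ(Kᵢ−1)/(1+β(Kᵢ−1)) = 0.
Feasibility: ΣzᵢKᵢ = 1.5924, Σzᵢ/Kᵢ = 1.4567 — both > 1, two phases present.
Iterate (Newton) starting at β = 0.5:
  β = 0.5000: g = -0.01425, g' = -0.7839 → β = 0.4818
  β = 0.4818: g = 0.00007, g' = -0.7921 → β = 0.4819
Converged at β = 0.4819.
Compositions from xᵢ = zᵢ/(1+β(Kᵢ−1)), yᵢ = Kᵢxᵢ:
  acetone: x = 0.1819, y = 0.6077
  n-octane: x = 0.4758, y = 0.2760
  ethylbenzene: x = 0.3423, y = 0.1164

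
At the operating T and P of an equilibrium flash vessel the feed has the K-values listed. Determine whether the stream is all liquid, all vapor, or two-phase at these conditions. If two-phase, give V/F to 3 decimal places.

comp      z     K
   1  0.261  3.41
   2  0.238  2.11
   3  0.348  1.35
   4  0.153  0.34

all vapor

ΣzᵢKᵢ = 1.914; Σzᵢ/Kᵢ = 0.897.
Since Σzᵢ/Kᵢ < 1 the mixture is above its dew point — single vapor phase.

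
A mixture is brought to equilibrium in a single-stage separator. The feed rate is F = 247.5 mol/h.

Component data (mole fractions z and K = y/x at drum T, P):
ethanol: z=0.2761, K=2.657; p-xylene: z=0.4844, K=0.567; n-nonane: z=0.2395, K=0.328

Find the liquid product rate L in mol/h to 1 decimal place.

L = 222.5 mol/h

Let β = V/F and solve Σ zᵢ(Kᵢ−1)/(1+β(Kᵢ−1)) = 0.
Check two-phase: ΣzᵢKᵢ = 1.0868 > 1 and Σzᵢ/Kᵢ = 1.6884 > 1, so g(0) = 0.0868 > 0 and g(1) = -0.6884 < 0.
Newton–Raphson from β = 0.5:
  β = 0.5000: g = -0.25988, g' = -0.6200 → β = 0.0808
  β = 0.0808: g = 0.01593, g' = -0.8080 → β = 0.1005
  β = 0.1005: g = 0.00027, g' = -0.7807 → β = 0.1009
Converged at β = 0.1009.
Then V = β·F = 0.1009·247.5 = 25.0 mol/h and L = F − V = 222.5 mol/h.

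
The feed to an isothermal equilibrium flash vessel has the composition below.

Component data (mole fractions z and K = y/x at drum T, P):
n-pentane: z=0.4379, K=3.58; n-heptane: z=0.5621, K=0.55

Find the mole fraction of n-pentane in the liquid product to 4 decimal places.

x_n-pentane = 0.1485

Material balance + equilibrium reduce to Σ zᵢ(Kᵢ−1)/(1+ψ(Kᵢ−1)) = 0.
Feasibility: ΣzᵢKᵢ = 1.8768, Σzᵢ/Kᵢ = 1.1443 — both > 1, two phases present.
Iterate (Newton) starting at ψ = 0.61:
  ψ = 0.6100: g = 0.09031, g' = -0.6563 → ψ = 0.7476
  ψ = 0.7476: g = 0.00456, g' = -0.5983 → ψ = 0.7552
Converged at ψ = 0.7552.
Compositions from xᵢ = zᵢ/(1+ψ(Kᵢ−1)), yᵢ = Kᵢxᵢ:
  n-pentane: x = 0.1485, y = 0.5317
  n-heptane: x = 0.8515, y = 0.4683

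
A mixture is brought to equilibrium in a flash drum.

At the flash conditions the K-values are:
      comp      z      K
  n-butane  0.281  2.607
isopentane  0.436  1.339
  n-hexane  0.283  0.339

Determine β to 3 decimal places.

Material balance + equilibrium reduce to Σ zᵢ(Kᵢ−1)/(1+β(Kᵢ−1)) = 0.
Check two-phase: ΣzᵢKᵢ = 1.412 > 1 and Σzᵢ/Kᵢ = 1.268 > 1, so g(0) = 0.412 > 0 and g(1) = -0.268 < 0.
Newton iteration, β⁰ = 0.68:
  β = 0.680: g = -0.0039, g' = -0.607 → β = 0.674
Converged at β = 0.674.

β = 0.674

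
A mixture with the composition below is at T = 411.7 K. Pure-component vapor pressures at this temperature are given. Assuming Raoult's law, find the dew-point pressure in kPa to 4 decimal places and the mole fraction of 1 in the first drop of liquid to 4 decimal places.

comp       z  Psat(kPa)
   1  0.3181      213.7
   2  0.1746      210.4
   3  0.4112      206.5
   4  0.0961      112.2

At the dew point ψ → 1, so Σzᵢ/Kᵢ = 1 with Kᵢ = Pᵢˢᵃᵗ/P ⇒ 1/P = Σzᵢ/Pᵢˢᵃᵗ.
1/P = 0.3181/213.7 + 0.1746/210.4 + 0.4112/206.5 + 0.0961/112.2 = 0.0051662 ⇒ P = 193.5669 kPa
xᵢ = zᵢP/Pᵢˢᵃᵗ ⇒ x_1 = 0.3181·193.5669/213.7 = 0.2881

Pdew = 193.5669 kPa, x_1 = 0.2881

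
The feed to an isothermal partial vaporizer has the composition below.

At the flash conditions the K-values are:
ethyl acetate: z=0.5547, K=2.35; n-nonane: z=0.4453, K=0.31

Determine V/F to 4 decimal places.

V/F = 0.4741

Rachford–Rice: g(V/F) = Σ zᵢ(Kᵢ−1)/(1+V/F(Kᵢ−1)) = 0.
Check two-phase: ΣzᵢKᵢ = 1.4416 > 1 and Σzᵢ/Kᵢ = 1.6725 > 1, so g(0) = 0.4416 > 0 and g(1) = -0.6725 < 0.
Binary case is linear: z₁(K₁−1)(1+V/F(K₂−1)) + z₂(K₂−1)(1+V/F(K₁−1)) = 0
⇒ V/F = [z₁(K₁−1)+z₂(K₂−1)] / [−(K₁−1)(K₂−1)] = 0.44159/0.93150 = 0.4741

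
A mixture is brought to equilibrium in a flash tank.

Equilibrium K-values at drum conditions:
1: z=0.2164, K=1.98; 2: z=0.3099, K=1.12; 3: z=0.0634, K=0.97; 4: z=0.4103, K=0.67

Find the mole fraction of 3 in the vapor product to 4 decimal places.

Rachford–Rice: g(ψ) = Σ zᵢ(Kᵢ−1)/(1+ψ(Kᵢ−1)) = 0.
g(0) = ΣzᵢKᵢ − 1 = 0.1120 and g(1) = 1 − Σzᵢ/Kᵢ = -0.0637, so a root lies in (0, 1).
Iterate (Newton) starting at ψ = 0.5:
  ψ = 0.5000: g = 0.01333, g' = -0.1617 → ψ = 0.5824
  ψ = 0.5824: g = 0.00022, g' = -0.1567 → ψ = 0.5838
Converged at ψ = 0.5838.
Compositions from xᵢ = zᵢ/(1+ψ(Kᵢ−1)), yᵢ = Kᵢxᵢ:
  1: x = 0.1376, y = 0.2725
  2: x = 0.2896, y = 0.3244
  3: x = 0.0645, y = 0.0626
  4: x = 0.5082, y = 0.3405

y_3 = 0.0626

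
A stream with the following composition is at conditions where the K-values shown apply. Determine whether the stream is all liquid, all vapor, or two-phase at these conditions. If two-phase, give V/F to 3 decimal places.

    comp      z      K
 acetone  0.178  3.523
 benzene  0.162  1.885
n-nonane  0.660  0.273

two-phase, V/F = 0.079

ΣzᵢKᵢ = 1.113; Σzᵢ/Kᵢ = 2.554.
Both exceed 1, so a two-phase solution exists.
Material balance + equilibrium reduce to Σ zᵢ(Kᵢ−1)/(1+ψ(Kᵢ−1)) = 0.
Newton–Raphson from ψ = 0.36:
  ψ = 0.360: g = -0.3058, g' = -1.024 → ψ = 0.061
  ψ = 0.061: g = 0.0227, g' = -1.346 → ψ = 0.078
  ψ = 0.078: g = 0.0005, g' = -1.294 → ψ = 0.079
Converged at ψ = 0.079.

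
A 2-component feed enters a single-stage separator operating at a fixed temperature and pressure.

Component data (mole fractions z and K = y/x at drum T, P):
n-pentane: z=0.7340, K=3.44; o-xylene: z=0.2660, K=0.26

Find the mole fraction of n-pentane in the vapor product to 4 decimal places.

y_n-pentane = 0.8005

Binary case is linear: z₁(K₁−1)(1+β(K₂−1)) + z₂(K₂−1)(1+β(K₁−1)) = 0
⇒ β = [z₁(K₁−1)+z₂(K₂−1)] / [−(K₁−1)(K₂−1)] = 1.59412/1.80560 = 0.8829
Compositions from xᵢ = zᵢ/(1+β(Kᵢ−1)), yᵢ = Kᵢxᵢ:
  n-pentane: x = 0.2327, y = 0.8005
  o-xylene: x = 0.7673, y = 0.1995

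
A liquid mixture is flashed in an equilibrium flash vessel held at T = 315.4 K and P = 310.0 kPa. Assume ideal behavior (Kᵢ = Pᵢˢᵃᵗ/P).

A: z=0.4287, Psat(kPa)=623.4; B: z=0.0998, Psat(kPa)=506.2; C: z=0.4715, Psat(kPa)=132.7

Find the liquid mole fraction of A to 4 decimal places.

x_A = 0.3013

Raoult's law: Kᵢ = Pᵢˢᵃᵗ/P = Pᵢˢᵃᵗ/310.0.
  K_A = 623.4/310.0 = 2.010968, K_B = 506.2/310.0 = 1.632903, K_C = 132.7/310.0 = 0.428065
Newton–Raphson from V/F = 0.5:
  V/F = 0.5000: g = -0.04181, g' = -0.5189 → V/F = 0.4194
  V/F = 0.4194: g = -0.00051, g' = -0.5080 → V/F = 0.4184
Converged at V/F = 0.4184.
Compositions from xᵢ = zᵢ/(1+V/F(Kᵢ−1)), yᵢ = Kᵢxᵢ:
  A: x = 0.3013, y = 0.6058
  B: x = 0.0789, y = 0.1288
  C: x = 0.6198, y = 0.2653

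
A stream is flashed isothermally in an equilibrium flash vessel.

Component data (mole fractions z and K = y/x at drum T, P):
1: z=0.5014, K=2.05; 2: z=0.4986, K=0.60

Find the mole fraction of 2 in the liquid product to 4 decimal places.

x_2 = 0.7241

Rachford–Rice: g(V/F) = Σ zᵢ(Kᵢ−1)/(1+V/F(Kᵢ−1)) = 0.
g(0) = ΣzᵢKᵢ − 1 = 0.3270 and g(1) = 1 − Σzᵢ/Kᵢ = -0.0756, so a root lies in (0, 1).
Binary case is linear: z₁(K₁−1)(1+V/F(K₂−1)) + z₂(K₂−1)(1+V/F(K₁−1)) = 0
⇒ V/F = [z₁(K₁−1)+z₂(K₂−1)] / [−(K₁−1)(K₂−1)] = 0.32703/0.42000 = 0.7786
Compositions from xᵢ = zᵢ/(1+V/F(Kᵢ−1)), yᵢ = Kᵢxᵢ:
  1: x = 0.2759, y = 0.5655
  2: x = 0.7241, y = 0.4345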